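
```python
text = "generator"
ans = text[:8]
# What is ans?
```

text has length 9. The slice text[:8] selects indices [0, 1, 2, 3, 4, 5, 6, 7] (0->'g', 1->'e', 2->'n', 3->'e', 4->'r', 5->'a', 6->'t', 7->'o'), giving 'generato'.

'generato'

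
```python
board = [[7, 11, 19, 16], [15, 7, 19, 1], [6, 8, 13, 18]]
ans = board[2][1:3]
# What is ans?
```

board[2] = [6, 8, 13, 18]. board[2] has length 4. The slice board[2][1:3] selects indices [1, 2] (1->8, 2->13), giving [8, 13].

[8, 13]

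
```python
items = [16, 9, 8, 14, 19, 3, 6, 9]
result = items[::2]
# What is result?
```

items has length 8. The slice items[::2] selects indices [0, 2, 4, 6] (0->16, 2->8, 4->19, 6->6), giving [16, 8, 19, 6].

[16, 8, 19, 6]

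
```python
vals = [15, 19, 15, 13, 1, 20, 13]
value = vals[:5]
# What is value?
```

vals has length 7. The slice vals[:5] selects indices [0, 1, 2, 3, 4] (0->15, 1->19, 2->15, 3->13, 4->1), giving [15, 19, 15, 13, 1].

[15, 19, 15, 13, 1]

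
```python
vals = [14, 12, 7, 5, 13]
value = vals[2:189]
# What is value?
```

vals has length 5. The slice vals[2:189] selects indices [2, 3, 4] (2->7, 3->5, 4->13), giving [7, 5, 13].

[7, 5, 13]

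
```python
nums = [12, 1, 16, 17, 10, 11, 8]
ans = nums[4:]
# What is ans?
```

nums has length 7. The slice nums[4:] selects indices [4, 5, 6] (4->10, 5->11, 6->8), giving [10, 11, 8].

[10, 11, 8]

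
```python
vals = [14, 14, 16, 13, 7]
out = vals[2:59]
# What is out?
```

vals has length 5. The slice vals[2:59] selects indices [2, 3, 4] (2->16, 3->13, 4->7), giving [16, 13, 7].

[16, 13, 7]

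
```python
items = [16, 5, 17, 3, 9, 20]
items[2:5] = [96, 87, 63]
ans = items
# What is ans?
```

items starts as [16, 5, 17, 3, 9, 20] (length 6). The slice items[2:5] covers indices [2, 3, 4] with values [17, 3, 9]. Replacing that slice with [96, 87, 63] (same length) produces [16, 5, 96, 87, 63, 20].

[16, 5, 96, 87, 63, 20]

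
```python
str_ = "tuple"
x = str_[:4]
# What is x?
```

str_ has length 5. The slice str_[:4] selects indices [0, 1, 2, 3] (0->'t', 1->'u', 2->'p', 3->'l'), giving 'tupl'.

'tupl'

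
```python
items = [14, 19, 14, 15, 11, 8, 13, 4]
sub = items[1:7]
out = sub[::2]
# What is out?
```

items has length 8. The slice items[1:7] selects indices [1, 2, 3, 4, 5, 6] (1->19, 2->14, 3->15, 4->11, 5->8, 6->13), giving [19, 14, 15, 11, 8, 13]. So sub = [19, 14, 15, 11, 8, 13]. sub has length 6. The slice sub[::2] selects indices [0, 2, 4] (0->19, 2->15, 4->8), giving [19, 15, 8].

[19, 15, 8]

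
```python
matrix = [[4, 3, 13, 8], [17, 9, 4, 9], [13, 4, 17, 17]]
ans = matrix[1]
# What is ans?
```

matrix has 3 rows. Row 1 is [17, 9, 4, 9].

[17, 9, 4, 9]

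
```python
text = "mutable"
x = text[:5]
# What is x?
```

text has length 7. The slice text[:5] selects indices [0, 1, 2, 3, 4] (0->'m', 1->'u', 2->'t', 3->'a', 4->'b'), giving 'mutab'.

'mutab'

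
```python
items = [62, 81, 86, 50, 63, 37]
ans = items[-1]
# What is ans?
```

items has length 6. Negative index -1 maps to positive index 6 + (-1) = 5. items[5] = 37.

37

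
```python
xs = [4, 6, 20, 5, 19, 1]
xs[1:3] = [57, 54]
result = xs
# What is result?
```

xs starts as [4, 6, 20, 5, 19, 1] (length 6). The slice xs[1:3] covers indices [1, 2] with values [6, 20]. Replacing that slice with [57, 54] (same length) produces [4, 57, 54, 5, 19, 1].

[4, 57, 54, 5, 19, 1]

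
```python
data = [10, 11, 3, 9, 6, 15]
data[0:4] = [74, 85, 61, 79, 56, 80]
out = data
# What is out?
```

data starts as [10, 11, 3, 9, 6, 15] (length 6). The slice data[0:4] covers indices [0, 1, 2, 3] with values [10, 11, 3, 9]. Replacing that slice with [74, 85, 61, 79, 56, 80] (different length) produces [74, 85, 61, 79, 56, 80, 6, 15].

[74, 85, 61, 79, 56, 80, 6, 15]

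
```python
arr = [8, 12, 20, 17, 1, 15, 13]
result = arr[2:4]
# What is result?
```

arr has length 7. The slice arr[2:4] selects indices [2, 3] (2->20, 3->17), giving [20, 17].

[20, 17]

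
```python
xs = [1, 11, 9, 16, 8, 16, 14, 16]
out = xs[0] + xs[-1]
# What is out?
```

xs has length 8. xs[0] = 1.
xs has length 8. Negative index -1 maps to positive index 8 + (-1) = 7. xs[7] = 16.
Sum: 1 + 16 = 17.

17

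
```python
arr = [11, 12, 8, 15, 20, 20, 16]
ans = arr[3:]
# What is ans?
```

arr has length 7. The slice arr[3:] selects indices [3, 4, 5, 6] (3->15, 4->20, 5->20, 6->16), giving [15, 20, 20, 16].

[15, 20, 20, 16]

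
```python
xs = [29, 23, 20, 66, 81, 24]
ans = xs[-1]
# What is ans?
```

xs has length 6. Negative index -1 maps to positive index 6 + (-1) = 5. xs[5] = 24.

24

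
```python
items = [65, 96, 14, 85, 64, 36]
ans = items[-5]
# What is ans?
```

items has length 6. Negative index -5 maps to positive index 6 + (-5) = 1. items[1] = 96.

96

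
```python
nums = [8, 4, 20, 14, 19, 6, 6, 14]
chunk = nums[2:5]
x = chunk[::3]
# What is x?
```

nums has length 8. The slice nums[2:5] selects indices [2, 3, 4] (2->20, 3->14, 4->19), giving [20, 14, 19]. So chunk = [20, 14, 19]. chunk has length 3. The slice chunk[::3] selects indices [0] (0->20), giving [20].

[20]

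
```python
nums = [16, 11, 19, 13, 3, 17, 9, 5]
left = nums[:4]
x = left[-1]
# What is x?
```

nums has length 8. The slice nums[:4] selects indices [0, 1, 2, 3] (0->16, 1->11, 2->19, 3->13), giving [16, 11, 19, 13]. So left = [16, 11, 19, 13]. Then left[-1] = 13.

13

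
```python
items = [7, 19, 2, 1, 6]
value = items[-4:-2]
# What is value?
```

items has length 5. The slice items[-4:-2] selects indices [1, 2] (1->19, 2->2), giving [19, 2].

[19, 2]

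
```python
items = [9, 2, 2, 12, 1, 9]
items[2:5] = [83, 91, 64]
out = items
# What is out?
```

items starts as [9, 2, 2, 12, 1, 9] (length 6). The slice items[2:5] covers indices [2, 3, 4] with values [2, 12, 1]. Replacing that slice with [83, 91, 64] (same length) produces [9, 2, 83, 91, 64, 9].

[9, 2, 83, 91, 64, 9]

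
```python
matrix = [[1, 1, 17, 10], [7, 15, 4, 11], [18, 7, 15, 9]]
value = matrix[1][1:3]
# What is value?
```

matrix[1] = [7, 15, 4, 11]. matrix[1] has length 4. The slice matrix[1][1:3] selects indices [1, 2] (1->15, 2->4), giving [15, 4].

[15, 4]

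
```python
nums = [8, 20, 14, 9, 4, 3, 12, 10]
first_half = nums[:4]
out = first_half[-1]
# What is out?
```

nums has length 8. The slice nums[:4] selects indices [0, 1, 2, 3] (0->8, 1->20, 2->14, 3->9), giving [8, 20, 14, 9]. So first_half = [8, 20, 14, 9]. Then first_half[-1] = 9.

9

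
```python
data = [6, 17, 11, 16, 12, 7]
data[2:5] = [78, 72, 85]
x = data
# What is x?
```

data starts as [6, 17, 11, 16, 12, 7] (length 6). The slice data[2:5] covers indices [2, 3, 4] with values [11, 16, 12]. Replacing that slice with [78, 72, 85] (same length) produces [6, 17, 78, 72, 85, 7].

[6, 17, 78, 72, 85, 7]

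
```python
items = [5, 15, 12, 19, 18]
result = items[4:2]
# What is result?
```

items has length 5. The slice items[4:2] resolves to an empty index range, so the result is [].

[]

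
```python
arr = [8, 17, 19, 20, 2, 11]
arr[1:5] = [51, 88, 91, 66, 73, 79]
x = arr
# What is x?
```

arr starts as [8, 17, 19, 20, 2, 11] (length 6). The slice arr[1:5] covers indices [1, 2, 3, 4] with values [17, 19, 20, 2]. Replacing that slice with [51, 88, 91, 66, 73, 79] (different length) produces [8, 51, 88, 91, 66, 73, 79, 11].

[8, 51, 88, 91, 66, 73, 79, 11]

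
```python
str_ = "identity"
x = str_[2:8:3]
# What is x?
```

str_ has length 8. The slice str_[2:8:3] selects indices [2, 5] (2->'e', 5->'i'), giving 'ei'.

'ei'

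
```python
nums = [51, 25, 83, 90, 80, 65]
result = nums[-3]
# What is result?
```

nums has length 6. Negative index -3 maps to positive index 6 + (-3) = 3. nums[3] = 90.

90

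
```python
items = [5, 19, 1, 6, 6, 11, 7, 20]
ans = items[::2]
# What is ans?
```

items has length 8. The slice items[::2] selects indices [0, 2, 4, 6] (0->5, 2->1, 4->6, 6->7), giving [5, 1, 6, 7].

[5, 1, 6, 7]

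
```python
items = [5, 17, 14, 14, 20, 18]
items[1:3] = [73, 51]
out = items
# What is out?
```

items starts as [5, 17, 14, 14, 20, 18] (length 6). The slice items[1:3] covers indices [1, 2] with values [17, 14]. Replacing that slice with [73, 51] (same length) produces [5, 73, 51, 14, 20, 18].

[5, 73, 51, 14, 20, 18]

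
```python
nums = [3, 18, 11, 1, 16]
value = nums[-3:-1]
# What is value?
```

nums has length 5. The slice nums[-3:-1] selects indices [2, 3] (2->11, 3->1), giving [11, 1].

[11, 1]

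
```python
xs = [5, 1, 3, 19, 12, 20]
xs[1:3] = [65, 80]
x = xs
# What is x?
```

xs starts as [5, 1, 3, 19, 12, 20] (length 6). The slice xs[1:3] covers indices [1, 2] with values [1, 3]. Replacing that slice with [65, 80] (same length) produces [5, 65, 80, 19, 12, 20].

[5, 65, 80, 19, 12, 20]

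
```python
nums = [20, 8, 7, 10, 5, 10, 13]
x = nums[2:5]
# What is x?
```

nums has length 7. The slice nums[2:5] selects indices [2, 3, 4] (2->7, 3->10, 4->5), giving [7, 10, 5].

[7, 10, 5]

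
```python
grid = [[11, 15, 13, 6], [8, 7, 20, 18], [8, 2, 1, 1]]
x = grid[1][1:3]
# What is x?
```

grid[1] = [8, 7, 20, 18]. grid[1] has length 4. The slice grid[1][1:3] selects indices [1, 2] (1->7, 2->20), giving [7, 20].

[7, 20]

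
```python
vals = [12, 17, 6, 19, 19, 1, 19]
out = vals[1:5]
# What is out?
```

vals has length 7. The slice vals[1:5] selects indices [1, 2, 3, 4] (1->17, 2->6, 3->19, 4->19), giving [17, 6, 19, 19].

[17, 6, 19, 19]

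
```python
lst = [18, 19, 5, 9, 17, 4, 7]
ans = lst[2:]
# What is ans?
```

lst has length 7. The slice lst[2:] selects indices [2, 3, 4, 5, 6] (2->5, 3->9, 4->17, 5->4, 6->7), giving [5, 9, 17, 4, 7].

[5, 9, 17, 4, 7]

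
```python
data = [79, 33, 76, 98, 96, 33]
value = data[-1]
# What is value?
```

data has length 6. Negative index -1 maps to positive index 6 + (-1) = 5. data[5] = 33.

33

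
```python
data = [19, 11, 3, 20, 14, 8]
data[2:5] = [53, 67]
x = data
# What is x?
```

data starts as [19, 11, 3, 20, 14, 8] (length 6). The slice data[2:5] covers indices [2, 3, 4] with values [3, 20, 14]. Replacing that slice with [53, 67] (different length) produces [19, 11, 53, 67, 8].

[19, 11, 53, 67, 8]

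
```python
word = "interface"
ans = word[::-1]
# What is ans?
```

word has length 9. The slice word[::-1] selects indices [8, 7, 6, 5, 4, 3, 2, 1, 0] (8->'e', 7->'c', 6->'a', 5->'f', 4->'r', 3->'e', 2->'t', 1->'n', 0->'i'), giving 'ecafretni'.

'ecafretni'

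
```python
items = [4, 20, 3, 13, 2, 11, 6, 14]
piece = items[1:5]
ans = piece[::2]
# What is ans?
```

items has length 8. The slice items[1:5] selects indices [1, 2, 3, 4] (1->20, 2->3, 3->13, 4->2), giving [20, 3, 13, 2]. So piece = [20, 3, 13, 2]. piece has length 4. The slice piece[::2] selects indices [0, 2] (0->20, 2->13), giving [20, 13].

[20, 13]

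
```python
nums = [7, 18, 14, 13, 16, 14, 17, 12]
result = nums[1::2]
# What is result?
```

nums has length 8. The slice nums[1::2] selects indices [1, 3, 5, 7] (1->18, 3->13, 5->14, 7->12), giving [18, 13, 14, 12].

[18, 13, 14, 12]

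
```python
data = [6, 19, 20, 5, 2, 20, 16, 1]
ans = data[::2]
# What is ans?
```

data has length 8. The slice data[::2] selects indices [0, 2, 4, 6] (0->6, 2->20, 4->2, 6->16), giving [6, 20, 2, 16].

[6, 20, 2, 16]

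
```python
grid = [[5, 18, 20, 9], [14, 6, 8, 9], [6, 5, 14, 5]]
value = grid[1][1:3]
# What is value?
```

grid[1] = [14, 6, 8, 9]. grid[1] has length 4. The slice grid[1][1:3] selects indices [1, 2] (1->6, 2->8), giving [6, 8].

[6, 8]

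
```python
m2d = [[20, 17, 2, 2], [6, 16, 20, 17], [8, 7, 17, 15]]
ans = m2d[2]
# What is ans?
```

m2d has 3 rows. Row 2 is [8, 7, 17, 15].

[8, 7, 17, 15]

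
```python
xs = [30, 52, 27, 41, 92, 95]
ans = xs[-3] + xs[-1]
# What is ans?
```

xs has length 6. Negative index -3 maps to positive index 6 + (-3) = 3. xs[3] = 41.
xs has length 6. Negative index -1 maps to positive index 6 + (-1) = 5. xs[5] = 95.
Sum: 41 + 95 = 136.

136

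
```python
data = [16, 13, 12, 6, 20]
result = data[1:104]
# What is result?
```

data has length 5. The slice data[1:104] selects indices [1, 2, 3, 4] (1->13, 2->12, 3->6, 4->20), giving [13, 12, 6, 20].

[13, 12, 6, 20]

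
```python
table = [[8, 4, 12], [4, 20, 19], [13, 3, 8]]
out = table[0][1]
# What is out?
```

table[0] = [8, 4, 12]. Taking column 1 of that row yields 4.

4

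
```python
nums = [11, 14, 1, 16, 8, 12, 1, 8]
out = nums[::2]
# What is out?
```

nums has length 8. The slice nums[::2] selects indices [0, 2, 4, 6] (0->11, 2->1, 4->8, 6->1), giving [11, 1, 8, 1].

[11, 1, 8, 1]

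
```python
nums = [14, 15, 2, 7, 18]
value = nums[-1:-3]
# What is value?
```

nums has length 5. The slice nums[-1:-3] resolves to an empty index range, so the result is [].

[]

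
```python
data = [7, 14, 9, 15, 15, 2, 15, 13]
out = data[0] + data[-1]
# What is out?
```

data has length 8. data[0] = 7.
data has length 8. Negative index -1 maps to positive index 8 + (-1) = 7. data[7] = 13.
Sum: 7 + 13 = 20.

20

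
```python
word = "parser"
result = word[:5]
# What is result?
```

word has length 6. The slice word[:5] selects indices [0, 1, 2, 3, 4] (0->'p', 1->'a', 2->'r', 3->'s', 4->'e'), giving 'parse'.

'parse'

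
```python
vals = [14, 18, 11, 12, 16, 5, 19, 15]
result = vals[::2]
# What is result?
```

vals has length 8. The slice vals[::2] selects indices [0, 2, 4, 6] (0->14, 2->11, 4->16, 6->19), giving [14, 11, 16, 19].

[14, 11, 16, 19]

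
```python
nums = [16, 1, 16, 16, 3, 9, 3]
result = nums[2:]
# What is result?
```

nums has length 7. The slice nums[2:] selects indices [2, 3, 4, 5, 6] (2->16, 3->16, 4->3, 5->9, 6->3), giving [16, 16, 3, 9, 3].

[16, 16, 3, 9, 3]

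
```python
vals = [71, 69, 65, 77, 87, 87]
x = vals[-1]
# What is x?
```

vals has length 6. Negative index -1 maps to positive index 6 + (-1) = 5. vals[5] = 87.

87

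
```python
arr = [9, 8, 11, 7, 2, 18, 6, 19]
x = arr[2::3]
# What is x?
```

arr has length 8. The slice arr[2::3] selects indices [2, 5] (2->11, 5->18), giving [11, 18].

[11, 18]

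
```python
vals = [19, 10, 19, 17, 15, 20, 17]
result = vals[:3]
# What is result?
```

vals has length 7. The slice vals[:3] selects indices [0, 1, 2] (0->19, 1->10, 2->19), giving [19, 10, 19].

[19, 10, 19]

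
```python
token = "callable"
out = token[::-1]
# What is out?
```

token has length 8. The slice token[::-1] selects indices [7, 6, 5, 4, 3, 2, 1, 0] (7->'e', 6->'l', 5->'b', 4->'a', 3->'l', 2->'l', 1->'a', 0->'c'), giving 'elballac'.

'elballac'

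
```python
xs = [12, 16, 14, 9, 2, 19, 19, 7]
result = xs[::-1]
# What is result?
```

xs has length 8. The slice xs[::-1] selects indices [7, 6, 5, 4, 3, 2, 1, 0] (7->7, 6->19, 5->19, 4->2, 3->9, 2->14, 1->16, 0->12), giving [7, 19, 19, 2, 9, 14, 16, 12].

[7, 19, 19, 2, 9, 14, 16, 12]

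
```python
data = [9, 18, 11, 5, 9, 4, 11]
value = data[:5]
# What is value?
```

data has length 7. The slice data[:5] selects indices [0, 1, 2, 3, 4] (0->9, 1->18, 2->11, 3->5, 4->9), giving [9, 18, 11, 5, 9].

[9, 18, 11, 5, 9]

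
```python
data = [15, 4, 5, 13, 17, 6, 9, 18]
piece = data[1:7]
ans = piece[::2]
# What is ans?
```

data has length 8. The slice data[1:7] selects indices [1, 2, 3, 4, 5, 6] (1->4, 2->5, 3->13, 4->17, 5->6, 6->9), giving [4, 5, 13, 17, 6, 9]. So piece = [4, 5, 13, 17, 6, 9]. piece has length 6. The slice piece[::2] selects indices [0, 2, 4] (0->4, 2->13, 4->6), giving [4, 13, 6].

[4, 13, 6]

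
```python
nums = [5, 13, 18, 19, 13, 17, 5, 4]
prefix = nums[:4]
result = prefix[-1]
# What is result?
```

nums has length 8. The slice nums[:4] selects indices [0, 1, 2, 3] (0->5, 1->13, 2->18, 3->19), giving [5, 13, 18, 19]. So prefix = [5, 13, 18, 19]. Then prefix[-1] = 19.

19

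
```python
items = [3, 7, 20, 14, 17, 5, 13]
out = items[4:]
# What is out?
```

items has length 7. The slice items[4:] selects indices [4, 5, 6] (4->17, 5->5, 6->13), giving [17, 5, 13].

[17, 5, 13]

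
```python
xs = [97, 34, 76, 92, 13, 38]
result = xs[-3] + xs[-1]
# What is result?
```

xs has length 6. Negative index -3 maps to positive index 6 + (-3) = 3. xs[3] = 92.
xs has length 6. Negative index -1 maps to positive index 6 + (-1) = 5. xs[5] = 38.
Sum: 92 + 38 = 130.

130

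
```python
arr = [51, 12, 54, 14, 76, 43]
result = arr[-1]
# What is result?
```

arr has length 6. Negative index -1 maps to positive index 6 + (-1) = 5. arr[5] = 43.

43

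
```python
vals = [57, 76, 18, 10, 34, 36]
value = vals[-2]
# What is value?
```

vals has length 6. Negative index -2 maps to positive index 6 + (-2) = 4. vals[4] = 34.

34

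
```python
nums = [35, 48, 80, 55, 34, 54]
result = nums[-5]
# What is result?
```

nums has length 6. Negative index -5 maps to positive index 6 + (-5) = 1. nums[1] = 48.

48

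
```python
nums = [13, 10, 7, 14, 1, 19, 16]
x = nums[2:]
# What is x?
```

nums has length 7. The slice nums[2:] selects indices [2, 3, 4, 5, 6] (2->7, 3->14, 4->1, 5->19, 6->16), giving [7, 14, 1, 19, 16].

[7, 14, 1, 19, 16]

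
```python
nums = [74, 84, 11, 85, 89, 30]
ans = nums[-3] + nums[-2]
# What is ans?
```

nums has length 6. Negative index -3 maps to positive index 6 + (-3) = 3. nums[3] = 85.
nums has length 6. Negative index -2 maps to positive index 6 + (-2) = 4. nums[4] = 89.
Sum: 85 + 89 = 174.

174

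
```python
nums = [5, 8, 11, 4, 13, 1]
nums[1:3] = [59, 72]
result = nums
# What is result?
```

nums starts as [5, 8, 11, 4, 13, 1] (length 6). The slice nums[1:3] covers indices [1, 2] with values [8, 11]. Replacing that slice with [59, 72] (same length) produces [5, 59, 72, 4, 13, 1].

[5, 59, 72, 4, 13, 1]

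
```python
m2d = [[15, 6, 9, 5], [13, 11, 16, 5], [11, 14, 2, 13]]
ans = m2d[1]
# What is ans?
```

m2d has 3 rows. Row 1 is [13, 11, 16, 5].

[13, 11, 16, 5]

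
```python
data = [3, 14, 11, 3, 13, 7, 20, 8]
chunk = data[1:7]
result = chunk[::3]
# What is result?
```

data has length 8. The slice data[1:7] selects indices [1, 2, 3, 4, 5, 6] (1->14, 2->11, 3->3, 4->13, 5->7, 6->20), giving [14, 11, 3, 13, 7, 20]. So chunk = [14, 11, 3, 13, 7, 20]. chunk has length 6. The slice chunk[::3] selects indices [0, 3] (0->14, 3->13), giving [14, 13].

[14, 13]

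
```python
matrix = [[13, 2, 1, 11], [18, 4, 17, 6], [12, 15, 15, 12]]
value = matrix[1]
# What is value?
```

matrix has 3 rows. Row 1 is [18, 4, 17, 6].

[18, 4, 17, 6]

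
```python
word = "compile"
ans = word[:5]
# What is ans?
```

word has length 7. The slice word[:5] selects indices [0, 1, 2, 3, 4] (0->'c', 1->'o', 2->'m', 3->'p', 4->'i'), giving 'compi'.

'compi'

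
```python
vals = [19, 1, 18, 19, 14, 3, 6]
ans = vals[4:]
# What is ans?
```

vals has length 7. The slice vals[4:] selects indices [4, 5, 6] (4->14, 5->3, 6->6), giving [14, 3, 6].

[14, 3, 6]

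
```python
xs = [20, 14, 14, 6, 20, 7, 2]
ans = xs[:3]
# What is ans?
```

xs has length 7. The slice xs[:3] selects indices [0, 1, 2] (0->20, 1->14, 2->14), giving [20, 14, 14].

[20, 14, 14]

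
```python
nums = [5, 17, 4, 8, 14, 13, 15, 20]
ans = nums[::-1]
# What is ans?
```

nums has length 8. The slice nums[::-1] selects indices [7, 6, 5, 4, 3, 2, 1, 0] (7->20, 6->15, 5->13, 4->14, 3->8, 2->4, 1->17, 0->5), giving [20, 15, 13, 14, 8, 4, 17, 5].

[20, 15, 13, 14, 8, 4, 17, 5]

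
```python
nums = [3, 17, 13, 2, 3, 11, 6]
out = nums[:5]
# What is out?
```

nums has length 7. The slice nums[:5] selects indices [0, 1, 2, 3, 4] (0->3, 1->17, 2->13, 3->2, 4->3), giving [3, 17, 13, 2, 3].

[3, 17, 13, 2, 3]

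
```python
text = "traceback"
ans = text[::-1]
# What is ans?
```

text has length 9. The slice text[::-1] selects indices [8, 7, 6, 5, 4, 3, 2, 1, 0] (8->'k', 7->'c', 6->'a', 5->'b', 4->'e', 3->'c', 2->'a', 1->'r', 0->'t'), giving 'kcabecart'.

'kcabecart'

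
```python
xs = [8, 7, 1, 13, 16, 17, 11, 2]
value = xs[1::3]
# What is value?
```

xs has length 8. The slice xs[1::3] selects indices [1, 4, 7] (1->7, 4->16, 7->2), giving [7, 16, 2].

[7, 16, 2]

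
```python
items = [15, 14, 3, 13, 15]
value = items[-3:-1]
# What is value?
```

items has length 5. The slice items[-3:-1] selects indices [2, 3] (2->3, 3->13), giving [3, 13].

[3, 13]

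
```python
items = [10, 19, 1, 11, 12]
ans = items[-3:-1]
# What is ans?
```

items has length 5. The slice items[-3:-1] selects indices [2, 3] (2->1, 3->11), giving [1, 11].

[1, 11]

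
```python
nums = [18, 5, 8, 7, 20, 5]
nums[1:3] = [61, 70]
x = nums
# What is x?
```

nums starts as [18, 5, 8, 7, 20, 5] (length 6). The slice nums[1:3] covers indices [1, 2] with values [5, 8]. Replacing that slice with [61, 70] (same length) produces [18, 61, 70, 7, 20, 5].

[18, 61, 70, 7, 20, 5]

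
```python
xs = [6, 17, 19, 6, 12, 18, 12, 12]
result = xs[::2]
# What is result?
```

xs has length 8. The slice xs[::2] selects indices [0, 2, 4, 6] (0->6, 2->19, 4->12, 6->12), giving [6, 19, 12, 12].

[6, 19, 12, 12]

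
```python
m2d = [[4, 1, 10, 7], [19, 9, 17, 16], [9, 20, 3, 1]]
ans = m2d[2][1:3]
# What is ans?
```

m2d[2] = [9, 20, 3, 1]. m2d[2] has length 4. The slice m2d[2][1:3] selects indices [1, 2] (1->20, 2->3), giving [20, 3].

[20, 3]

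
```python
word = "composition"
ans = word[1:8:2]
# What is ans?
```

word has length 11. The slice word[1:8:2] selects indices [1, 3, 5, 7] (1->'o', 3->'p', 5->'s', 7->'t'), giving 'opst'.

'opst'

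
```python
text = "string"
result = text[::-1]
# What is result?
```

text has length 6. The slice text[::-1] selects indices [5, 4, 3, 2, 1, 0] (5->'g', 4->'n', 3->'i', 2->'r', 1->'t', 0->'s'), giving 'gnirts'.

'gnirts'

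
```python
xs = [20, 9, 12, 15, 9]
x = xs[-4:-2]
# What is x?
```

xs has length 5. The slice xs[-4:-2] selects indices [1, 2] (1->9, 2->12), giving [9, 12].

[9, 12]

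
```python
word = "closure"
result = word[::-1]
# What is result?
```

word has length 7. The slice word[::-1] selects indices [6, 5, 4, 3, 2, 1, 0] (6->'e', 5->'r', 4->'u', 3->'s', 2->'o', 1->'l', 0->'c'), giving 'erusolc'.

'erusolc'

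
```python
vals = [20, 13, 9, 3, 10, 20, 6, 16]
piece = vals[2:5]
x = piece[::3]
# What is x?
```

vals has length 8. The slice vals[2:5] selects indices [2, 3, 4] (2->9, 3->3, 4->10), giving [9, 3, 10]. So piece = [9, 3, 10]. piece has length 3. The slice piece[::3] selects indices [0] (0->9), giving [9].

[9]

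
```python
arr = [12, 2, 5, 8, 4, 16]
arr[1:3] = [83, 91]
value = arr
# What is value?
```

arr starts as [12, 2, 5, 8, 4, 16] (length 6). The slice arr[1:3] covers indices [1, 2] with values [2, 5]. Replacing that slice with [83, 91] (same length) produces [12, 83, 91, 8, 4, 16].

[12, 83, 91, 8, 4, 16]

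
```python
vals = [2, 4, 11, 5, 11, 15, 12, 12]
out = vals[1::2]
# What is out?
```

vals has length 8. The slice vals[1::2] selects indices [1, 3, 5, 7] (1->4, 3->5, 5->15, 7->12), giving [4, 5, 15, 12].

[4, 5, 15, 12]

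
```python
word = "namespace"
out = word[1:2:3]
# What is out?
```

word has length 9. The slice word[1:2:3] selects indices [1] (1->'a'), giving 'a'.

'a'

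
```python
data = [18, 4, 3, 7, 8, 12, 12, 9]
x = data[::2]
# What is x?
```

data has length 8. The slice data[::2] selects indices [0, 2, 4, 6] (0->18, 2->3, 4->8, 6->12), giving [18, 3, 8, 12].

[18, 3, 8, 12]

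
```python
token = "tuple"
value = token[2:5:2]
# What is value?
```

token has length 5. The slice token[2:5:2] selects indices [2, 4] (2->'p', 4->'e'), giving 'pe'.

'pe'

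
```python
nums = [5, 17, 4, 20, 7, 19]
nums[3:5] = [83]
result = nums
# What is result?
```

nums starts as [5, 17, 4, 20, 7, 19] (length 6). The slice nums[3:5] covers indices [3, 4] with values [20, 7]. Replacing that slice with [83] (different length) produces [5, 17, 4, 83, 19].

[5, 17, 4, 83, 19]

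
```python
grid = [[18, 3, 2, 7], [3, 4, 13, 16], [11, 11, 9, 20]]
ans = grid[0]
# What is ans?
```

grid has 3 rows. Row 0 is [18, 3, 2, 7].

[18, 3, 2, 7]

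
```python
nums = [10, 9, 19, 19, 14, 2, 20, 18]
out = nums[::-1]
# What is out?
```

nums has length 8. The slice nums[::-1] selects indices [7, 6, 5, 4, 3, 2, 1, 0] (7->18, 6->20, 5->2, 4->14, 3->19, 2->19, 1->9, 0->10), giving [18, 20, 2, 14, 19, 19, 9, 10].

[18, 20, 2, 14, 19, 19, 9, 10]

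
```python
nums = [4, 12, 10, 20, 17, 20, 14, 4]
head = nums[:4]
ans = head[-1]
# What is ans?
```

nums has length 8. The slice nums[:4] selects indices [0, 1, 2, 3] (0->4, 1->12, 2->10, 3->20), giving [4, 12, 10, 20]. So head = [4, 12, 10, 20]. Then head[-1] = 20.

20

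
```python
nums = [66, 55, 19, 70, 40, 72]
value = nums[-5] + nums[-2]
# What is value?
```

nums has length 6. Negative index -5 maps to positive index 6 + (-5) = 1. nums[1] = 55.
nums has length 6. Negative index -2 maps to positive index 6 + (-2) = 4. nums[4] = 40.
Sum: 55 + 40 = 95.

95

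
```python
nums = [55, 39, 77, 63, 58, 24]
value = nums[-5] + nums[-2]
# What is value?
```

nums has length 6. Negative index -5 maps to positive index 6 + (-5) = 1. nums[1] = 39.
nums has length 6. Negative index -2 maps to positive index 6 + (-2) = 4. nums[4] = 58.
Sum: 39 + 58 = 97.

97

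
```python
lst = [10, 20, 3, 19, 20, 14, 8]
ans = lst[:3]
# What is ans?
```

lst has length 7. The slice lst[:3] selects indices [0, 1, 2] (0->10, 1->20, 2->3), giving [10, 20, 3].

[10, 20, 3]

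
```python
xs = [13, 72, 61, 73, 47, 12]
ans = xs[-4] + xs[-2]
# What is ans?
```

xs has length 6. Negative index -4 maps to positive index 6 + (-4) = 2. xs[2] = 61.
xs has length 6. Negative index -2 maps to positive index 6 + (-2) = 4. xs[4] = 47.
Sum: 61 + 47 = 108.

108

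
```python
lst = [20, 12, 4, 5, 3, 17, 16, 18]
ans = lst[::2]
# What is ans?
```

lst has length 8. The slice lst[::2] selects indices [0, 2, 4, 6] (0->20, 2->4, 4->3, 6->16), giving [20, 4, 3, 16].

[20, 4, 3, 16]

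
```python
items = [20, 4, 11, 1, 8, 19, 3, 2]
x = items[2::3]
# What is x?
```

items has length 8. The slice items[2::3] selects indices [2, 5] (2->11, 5->19), giving [11, 19].

[11, 19]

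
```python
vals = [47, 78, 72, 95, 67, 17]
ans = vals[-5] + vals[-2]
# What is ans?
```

vals has length 6. Negative index -5 maps to positive index 6 + (-5) = 1. vals[1] = 78.
vals has length 6. Negative index -2 maps to positive index 6 + (-2) = 4. vals[4] = 67.
Sum: 78 + 67 = 145.

145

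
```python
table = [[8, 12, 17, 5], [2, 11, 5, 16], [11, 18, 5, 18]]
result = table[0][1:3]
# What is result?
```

table[0] = [8, 12, 17, 5]. table[0] has length 4. The slice table[0][1:3] selects indices [1, 2] (1->12, 2->17), giving [12, 17].

[12, 17]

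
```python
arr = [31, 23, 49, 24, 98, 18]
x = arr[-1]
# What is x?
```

arr has length 6. Negative index -1 maps to positive index 6 + (-1) = 5. arr[5] = 18.

18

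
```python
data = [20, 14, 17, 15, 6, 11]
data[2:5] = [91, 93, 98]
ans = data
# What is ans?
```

data starts as [20, 14, 17, 15, 6, 11] (length 6). The slice data[2:5] covers indices [2, 3, 4] with values [17, 15, 6]. Replacing that slice with [91, 93, 98] (same length) produces [20, 14, 91, 93, 98, 11].

[20, 14, 91, 93, 98, 11]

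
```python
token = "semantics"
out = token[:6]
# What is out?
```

token has length 9. The slice token[:6] selects indices [0, 1, 2, 3, 4, 5] (0->'s', 1->'e', 2->'m', 3->'a', 4->'n', 5->'t'), giving 'semant'.

'semant'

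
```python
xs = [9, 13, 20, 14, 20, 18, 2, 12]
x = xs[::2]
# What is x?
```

xs has length 8. The slice xs[::2] selects indices [0, 2, 4, 6] (0->9, 2->20, 4->20, 6->2), giving [9, 20, 20, 2].

[9, 20, 20, 2]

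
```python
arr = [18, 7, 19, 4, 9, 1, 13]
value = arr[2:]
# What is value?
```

arr has length 7. The slice arr[2:] selects indices [2, 3, 4, 5, 6] (2->19, 3->4, 4->9, 5->1, 6->13), giving [19, 4, 9, 1, 13].

[19, 4, 9, 1, 13]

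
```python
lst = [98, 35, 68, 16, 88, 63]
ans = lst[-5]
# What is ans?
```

lst has length 6. Negative index -5 maps to positive index 6 + (-5) = 1. lst[1] = 35.

35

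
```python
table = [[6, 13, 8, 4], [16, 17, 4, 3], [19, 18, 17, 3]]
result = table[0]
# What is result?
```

table has 3 rows. Row 0 is [6, 13, 8, 4].

[6, 13, 8, 4]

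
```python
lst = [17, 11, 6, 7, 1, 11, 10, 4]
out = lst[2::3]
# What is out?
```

lst has length 8. The slice lst[2::3] selects indices [2, 5] (2->6, 5->11), giving [6, 11].

[6, 11]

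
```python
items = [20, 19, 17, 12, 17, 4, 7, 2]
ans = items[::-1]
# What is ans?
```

items has length 8. The slice items[::-1] selects indices [7, 6, 5, 4, 3, 2, 1, 0] (7->2, 6->7, 5->4, 4->17, 3->12, 2->17, 1->19, 0->20), giving [2, 7, 4, 17, 12, 17, 19, 20].

[2, 7, 4, 17, 12, 17, 19, 20]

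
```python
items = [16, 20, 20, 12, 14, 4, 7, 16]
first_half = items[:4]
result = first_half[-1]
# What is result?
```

items has length 8. The slice items[:4] selects indices [0, 1, 2, 3] (0->16, 1->20, 2->20, 3->12), giving [16, 20, 20, 12]. So first_half = [16, 20, 20, 12]. Then first_half[-1] = 12.

12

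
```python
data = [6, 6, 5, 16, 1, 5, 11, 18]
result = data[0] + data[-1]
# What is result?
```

data has length 8. data[0] = 6.
data has length 8. Negative index -1 maps to positive index 8 + (-1) = 7. data[7] = 18.
Sum: 6 + 18 = 24.

24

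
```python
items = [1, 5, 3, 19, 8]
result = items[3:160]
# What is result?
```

items has length 5. The slice items[3:160] selects indices [3, 4] (3->19, 4->8), giving [19, 8].

[19, 8]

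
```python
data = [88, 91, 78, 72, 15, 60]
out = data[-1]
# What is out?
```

data has length 6. Negative index -1 maps to positive index 6 + (-1) = 5. data[5] = 60.

60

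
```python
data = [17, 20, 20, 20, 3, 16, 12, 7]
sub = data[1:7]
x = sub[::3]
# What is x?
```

data has length 8. The slice data[1:7] selects indices [1, 2, 3, 4, 5, 6] (1->20, 2->20, 3->20, 4->3, 5->16, 6->12), giving [20, 20, 20, 3, 16, 12]. So sub = [20, 20, 20, 3, 16, 12]. sub has length 6. The slice sub[::3] selects indices [0, 3] (0->20, 3->3), giving [20, 3].

[20, 3]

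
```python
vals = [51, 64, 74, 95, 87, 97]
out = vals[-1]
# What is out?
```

vals has length 6. Negative index -1 maps to positive index 6 + (-1) = 5. vals[5] = 97.

97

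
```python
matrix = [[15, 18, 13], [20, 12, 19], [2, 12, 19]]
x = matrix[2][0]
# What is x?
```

matrix[2] = [2, 12, 19]. Taking column 0 of that row yields 2.

2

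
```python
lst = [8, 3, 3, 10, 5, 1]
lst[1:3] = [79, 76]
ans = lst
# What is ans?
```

lst starts as [8, 3, 3, 10, 5, 1] (length 6). The slice lst[1:3] covers indices [1, 2] with values [3, 3]. Replacing that slice with [79, 76] (same length) produces [8, 79, 76, 10, 5, 1].

[8, 79, 76, 10, 5, 1]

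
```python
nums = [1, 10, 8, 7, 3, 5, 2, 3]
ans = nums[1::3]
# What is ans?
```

nums has length 8. The slice nums[1::3] selects indices [1, 4, 7] (1->10, 4->3, 7->3), giving [10, 3, 3].

[10, 3, 3]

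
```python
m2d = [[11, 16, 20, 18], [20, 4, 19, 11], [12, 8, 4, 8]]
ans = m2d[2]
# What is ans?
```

m2d has 3 rows. Row 2 is [12, 8, 4, 8].

[12, 8, 4, 8]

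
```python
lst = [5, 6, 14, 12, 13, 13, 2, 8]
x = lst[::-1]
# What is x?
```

lst has length 8. The slice lst[::-1] selects indices [7, 6, 5, 4, 3, 2, 1, 0] (7->8, 6->2, 5->13, 4->13, 3->12, 2->14, 1->6, 0->5), giving [8, 2, 13, 13, 12, 14, 6, 5].

[8, 2, 13, 13, 12, 14, 6, 5]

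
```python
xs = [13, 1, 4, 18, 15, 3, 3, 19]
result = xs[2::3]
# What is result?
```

xs has length 8. The slice xs[2::3] selects indices [2, 5] (2->4, 5->3), giving [4, 3].

[4, 3]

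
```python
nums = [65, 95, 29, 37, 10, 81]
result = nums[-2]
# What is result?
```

nums has length 6. Negative index -2 maps to positive index 6 + (-2) = 4. nums[4] = 10.

10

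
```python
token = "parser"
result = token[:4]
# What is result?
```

token has length 6. The slice token[:4] selects indices [0, 1, 2, 3] (0->'p', 1->'a', 2->'r', 3->'s'), giving 'pars'.

'pars'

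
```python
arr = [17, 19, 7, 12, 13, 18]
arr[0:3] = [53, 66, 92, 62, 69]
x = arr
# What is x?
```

arr starts as [17, 19, 7, 12, 13, 18] (length 6). The slice arr[0:3] covers indices [0, 1, 2] with values [17, 19, 7]. Replacing that slice with [53, 66, 92, 62, 69] (different length) produces [53, 66, 92, 62, 69, 12, 13, 18].

[53, 66, 92, 62, 69, 12, 13, 18]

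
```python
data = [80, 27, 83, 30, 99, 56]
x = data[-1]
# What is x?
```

data has length 6. Negative index -1 maps to positive index 6 + (-1) = 5. data[5] = 56.

56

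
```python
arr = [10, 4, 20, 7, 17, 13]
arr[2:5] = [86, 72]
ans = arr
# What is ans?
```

arr starts as [10, 4, 20, 7, 17, 13] (length 6). The slice arr[2:5] covers indices [2, 3, 4] with values [20, 7, 17]. Replacing that slice with [86, 72] (different length) produces [10, 4, 86, 72, 13].

[10, 4, 86, 72, 13]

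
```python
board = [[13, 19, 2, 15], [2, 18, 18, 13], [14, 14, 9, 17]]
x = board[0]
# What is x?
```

board has 3 rows. Row 0 is [13, 19, 2, 15].

[13, 19, 2, 15]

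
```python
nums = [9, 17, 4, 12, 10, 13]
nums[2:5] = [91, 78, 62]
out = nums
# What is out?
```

nums starts as [9, 17, 4, 12, 10, 13] (length 6). The slice nums[2:5] covers indices [2, 3, 4] with values [4, 12, 10]. Replacing that slice with [91, 78, 62] (same length) produces [9, 17, 91, 78, 62, 13].

[9, 17, 91, 78, 62, 13]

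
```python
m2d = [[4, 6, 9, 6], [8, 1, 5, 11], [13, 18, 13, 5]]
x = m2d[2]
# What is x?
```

m2d has 3 rows. Row 2 is [13, 18, 13, 5].

[13, 18, 13, 5]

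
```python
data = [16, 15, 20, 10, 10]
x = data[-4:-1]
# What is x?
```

data has length 5. The slice data[-4:-1] selects indices [1, 2, 3] (1->15, 2->20, 3->10), giving [15, 20, 10].

[15, 20, 10]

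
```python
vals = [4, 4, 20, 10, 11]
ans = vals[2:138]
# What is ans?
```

vals has length 5. The slice vals[2:138] selects indices [2, 3, 4] (2->20, 3->10, 4->11), giving [20, 10, 11].

[20, 10, 11]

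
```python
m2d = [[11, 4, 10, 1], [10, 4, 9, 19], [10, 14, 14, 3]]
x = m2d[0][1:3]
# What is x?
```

m2d[0] = [11, 4, 10, 1]. m2d[0] has length 4. The slice m2d[0][1:3] selects indices [1, 2] (1->4, 2->10), giving [4, 10].

[4, 10]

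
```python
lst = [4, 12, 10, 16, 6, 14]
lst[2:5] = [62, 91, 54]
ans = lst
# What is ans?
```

lst starts as [4, 12, 10, 16, 6, 14] (length 6). The slice lst[2:5] covers indices [2, 3, 4] with values [10, 16, 6]. Replacing that slice with [62, 91, 54] (same length) produces [4, 12, 62, 91, 54, 14].

[4, 12, 62, 91, 54, 14]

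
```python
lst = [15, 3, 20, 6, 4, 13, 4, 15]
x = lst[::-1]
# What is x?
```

lst has length 8. The slice lst[::-1] selects indices [7, 6, 5, 4, 3, 2, 1, 0] (7->15, 6->4, 5->13, 4->4, 3->6, 2->20, 1->3, 0->15), giving [15, 4, 13, 4, 6, 20, 3, 15].

[15, 4, 13, 4, 6, 20, 3, 15]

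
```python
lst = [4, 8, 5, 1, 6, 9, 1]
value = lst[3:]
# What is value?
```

lst has length 7. The slice lst[3:] selects indices [3, 4, 5, 6] (3->1, 4->6, 5->9, 6->1), giving [1, 6, 9, 1].

[1, 6, 9, 1]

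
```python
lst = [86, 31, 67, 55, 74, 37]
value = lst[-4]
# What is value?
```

lst has length 6. Negative index -4 maps to positive index 6 + (-4) = 2. lst[2] = 67.

67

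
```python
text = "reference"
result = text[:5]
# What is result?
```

text has length 9. The slice text[:5] selects indices [0, 1, 2, 3, 4] (0->'r', 1->'e', 2->'f', 3->'e', 4->'r'), giving 'refer'.

'refer'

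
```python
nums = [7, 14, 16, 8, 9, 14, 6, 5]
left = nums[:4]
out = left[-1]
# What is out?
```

nums has length 8. The slice nums[:4] selects indices [0, 1, 2, 3] (0->7, 1->14, 2->16, 3->8), giving [7, 14, 16, 8]. So left = [7, 14, 16, 8]. Then left[-1] = 8.

8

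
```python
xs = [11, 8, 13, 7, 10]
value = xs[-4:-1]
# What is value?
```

xs has length 5. The slice xs[-4:-1] selects indices [1, 2, 3] (1->8, 2->13, 3->7), giving [8, 13, 7].

[8, 13, 7]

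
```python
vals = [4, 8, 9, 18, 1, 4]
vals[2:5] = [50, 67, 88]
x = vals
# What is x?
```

vals starts as [4, 8, 9, 18, 1, 4] (length 6). The slice vals[2:5] covers indices [2, 3, 4] with values [9, 18, 1]. Replacing that slice with [50, 67, 88] (same length) produces [4, 8, 50, 67, 88, 4].

[4, 8, 50, 67, 88, 4]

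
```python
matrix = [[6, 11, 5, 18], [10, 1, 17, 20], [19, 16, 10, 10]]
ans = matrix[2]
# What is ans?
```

matrix has 3 rows. Row 2 is [19, 16, 10, 10].

[19, 16, 10, 10]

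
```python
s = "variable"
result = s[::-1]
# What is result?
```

s has length 8. The slice s[::-1] selects indices [7, 6, 5, 4, 3, 2, 1, 0] (7->'e', 6->'l', 5->'b', 4->'a', 3->'i', 2->'r', 1->'a', 0->'v'), giving 'elbairav'.

'elbairav'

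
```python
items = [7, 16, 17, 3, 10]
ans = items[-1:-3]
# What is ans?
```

items has length 5. The slice items[-1:-3] resolves to an empty index range, so the result is [].

[]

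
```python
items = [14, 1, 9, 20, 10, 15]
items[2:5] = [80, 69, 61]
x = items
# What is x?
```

items starts as [14, 1, 9, 20, 10, 15] (length 6). The slice items[2:5] covers indices [2, 3, 4] with values [9, 20, 10]. Replacing that slice with [80, 69, 61] (same length) produces [14, 1, 80, 69, 61, 15].

[14, 1, 80, 69, 61, 15]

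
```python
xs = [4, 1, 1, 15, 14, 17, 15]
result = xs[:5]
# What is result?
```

xs has length 7. The slice xs[:5] selects indices [0, 1, 2, 3, 4] (0->4, 1->1, 2->1, 3->15, 4->14), giving [4, 1, 1, 15, 14].

[4, 1, 1, 15, 14]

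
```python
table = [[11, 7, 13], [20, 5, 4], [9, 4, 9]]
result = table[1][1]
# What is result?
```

table[1] = [20, 5, 4]. Taking column 1 of that row yields 5.

5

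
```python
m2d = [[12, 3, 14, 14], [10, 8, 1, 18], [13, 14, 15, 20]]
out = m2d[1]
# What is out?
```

m2d has 3 rows. Row 1 is [10, 8, 1, 18].

[10, 8, 1, 18]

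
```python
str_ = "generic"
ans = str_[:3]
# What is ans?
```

str_ has length 7. The slice str_[:3] selects indices [0, 1, 2] (0->'g', 1->'e', 2->'n'), giving 'gen'.

'gen'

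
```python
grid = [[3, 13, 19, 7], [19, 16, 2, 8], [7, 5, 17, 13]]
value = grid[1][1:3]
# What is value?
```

grid[1] = [19, 16, 2, 8]. grid[1] has length 4. The slice grid[1][1:3] selects indices [1, 2] (1->16, 2->2), giving [16, 2].

[16, 2]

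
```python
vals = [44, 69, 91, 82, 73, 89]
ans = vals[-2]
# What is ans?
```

vals has length 6. Negative index -2 maps to positive index 6 + (-2) = 4. vals[4] = 73.

73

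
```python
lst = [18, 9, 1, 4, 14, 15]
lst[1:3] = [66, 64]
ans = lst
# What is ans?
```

lst starts as [18, 9, 1, 4, 14, 15] (length 6). The slice lst[1:3] covers indices [1, 2] with values [9, 1]. Replacing that slice with [66, 64] (same length) produces [18, 66, 64, 4, 14, 15].

[18, 66, 64, 4, 14, 15]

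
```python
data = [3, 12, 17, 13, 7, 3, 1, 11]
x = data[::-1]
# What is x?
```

data has length 8. The slice data[::-1] selects indices [7, 6, 5, 4, 3, 2, 1, 0] (7->11, 6->1, 5->3, 4->7, 3->13, 2->17, 1->12, 0->3), giving [11, 1, 3, 7, 13, 17, 12, 3].

[11, 1, 3, 7, 13, 17, 12, 3]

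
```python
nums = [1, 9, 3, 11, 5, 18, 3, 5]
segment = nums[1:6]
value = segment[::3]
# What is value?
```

nums has length 8. The slice nums[1:6] selects indices [1, 2, 3, 4, 5] (1->9, 2->3, 3->11, 4->5, 5->18), giving [9, 3, 11, 5, 18]. So segment = [9, 3, 11, 5, 18]. segment has length 5. The slice segment[::3] selects indices [0, 3] (0->9, 3->5), giving [9, 5].

[9, 5]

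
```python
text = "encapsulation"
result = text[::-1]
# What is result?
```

text has length 13. The slice text[::-1] selects indices [12, 11, 10, 9, 8, 7, 6, 5, 4, 3, 2, 1, 0] (12->'n', 11->'o', 10->'i', 9->'t', 8->'a', 7->'l', 6->'u', 5->'s', 4->'p', 3->'a', 2->'c', 1->'n', 0->'e'), giving 'noitaluspacne'.

'noitaluspacne'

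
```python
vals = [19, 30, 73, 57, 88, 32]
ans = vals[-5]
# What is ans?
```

vals has length 6. Negative index -5 maps to positive index 6 + (-5) = 1. vals[1] = 30.

30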